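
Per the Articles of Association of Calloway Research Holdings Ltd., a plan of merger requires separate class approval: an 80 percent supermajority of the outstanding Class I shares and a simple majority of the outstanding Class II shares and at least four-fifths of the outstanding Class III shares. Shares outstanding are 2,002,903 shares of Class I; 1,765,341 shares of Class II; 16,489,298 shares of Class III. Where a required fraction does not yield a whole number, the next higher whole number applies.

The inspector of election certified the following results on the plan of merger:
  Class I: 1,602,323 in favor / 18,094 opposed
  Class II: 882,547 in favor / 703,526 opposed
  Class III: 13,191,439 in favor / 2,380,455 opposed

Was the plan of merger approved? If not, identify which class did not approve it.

Class I: 4/5 of 2002903 = 1602322.40, rounded up to 1602323; 1,602,323 required, 1,602,323 in favor — approved.
Class II: a majority of 1765341 is 882671; 882,671 required, 882,547 in favor — not approved.
Class III: 4/5 of 16489298 = 13191438.40, rounded up to 13191439; 13,191,439 required, 13,191,439 in favor — approved.

Not approved — the Class II shares did not give the required vote.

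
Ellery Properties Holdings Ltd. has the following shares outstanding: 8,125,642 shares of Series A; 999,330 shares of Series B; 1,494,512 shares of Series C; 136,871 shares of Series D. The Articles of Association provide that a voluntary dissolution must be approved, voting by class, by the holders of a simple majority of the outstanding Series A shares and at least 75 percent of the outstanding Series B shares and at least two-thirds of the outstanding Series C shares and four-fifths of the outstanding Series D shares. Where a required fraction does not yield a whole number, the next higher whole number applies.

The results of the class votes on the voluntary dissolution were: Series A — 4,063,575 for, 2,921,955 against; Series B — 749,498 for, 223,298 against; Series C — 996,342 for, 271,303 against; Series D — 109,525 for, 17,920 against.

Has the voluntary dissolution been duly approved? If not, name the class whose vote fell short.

Series A: a majority of 8125642 is 4062822; 4,062,822 required, 4,063,575 in favor — approved.
Series B: 3/4 of 999330 = 749497.50, rounded up to 749498; 749,498 required, 749,498 in favor — approved.
Series C: 2/3 of 1494512 = 996341.33, rounded up to 996342; 996,342 required, 996,342 in favor — approved.
Series D: 4/5 of 136871 = 109496.80, rounded up to 109497; 109,497 required, 109,525 in favor — approved.

Approved — every class gave the required vote.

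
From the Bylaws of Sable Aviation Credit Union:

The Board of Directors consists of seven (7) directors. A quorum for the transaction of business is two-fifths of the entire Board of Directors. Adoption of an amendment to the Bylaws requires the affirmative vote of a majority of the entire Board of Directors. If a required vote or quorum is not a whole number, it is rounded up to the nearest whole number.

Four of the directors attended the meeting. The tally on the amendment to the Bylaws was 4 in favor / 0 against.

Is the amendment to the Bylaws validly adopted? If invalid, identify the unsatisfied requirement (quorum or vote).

Quorum: 4 present; quorum is 3. Satisfied.
Vote: the amendment to the Bylaws requires a majority of the entire Board of Directors (7). A majority of 7 is 4, so 4 affirmative votes are needed; 4 voted in favor. Satisfied.

Valid — all requirements satisfied.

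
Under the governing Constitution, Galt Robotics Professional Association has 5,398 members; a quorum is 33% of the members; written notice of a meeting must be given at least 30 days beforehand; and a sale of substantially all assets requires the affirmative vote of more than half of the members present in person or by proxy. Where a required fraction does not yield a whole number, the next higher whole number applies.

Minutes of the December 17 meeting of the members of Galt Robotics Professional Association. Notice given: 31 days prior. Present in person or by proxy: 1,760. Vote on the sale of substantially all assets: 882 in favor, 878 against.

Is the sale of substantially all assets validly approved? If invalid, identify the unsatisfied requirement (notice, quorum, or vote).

Invalid — quorum requirement not satisfied.

Notice: 31 days given; 30 required. Satisfied.
Quorum: 33% of 5,398 = 1,781.34, rounded up to 1,782; 1,760 present. Not satisfied.
Vote: requires a majority of those present (1,760); a majority of 1760 is 881, so 881 needed; 882 in favor. Satisfied.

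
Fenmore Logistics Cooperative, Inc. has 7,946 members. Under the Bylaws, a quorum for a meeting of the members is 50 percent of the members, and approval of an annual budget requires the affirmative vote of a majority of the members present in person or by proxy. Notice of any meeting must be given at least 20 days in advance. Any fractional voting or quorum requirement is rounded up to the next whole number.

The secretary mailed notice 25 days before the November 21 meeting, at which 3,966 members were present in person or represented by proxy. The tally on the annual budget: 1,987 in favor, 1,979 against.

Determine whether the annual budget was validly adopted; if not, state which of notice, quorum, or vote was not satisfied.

Notice: 25 days given; 20 required. Satisfied.
Quorum: 50% of 7,946 = 3,973; 3,966 present. Not satisfied.
Vote: requires a majority of those present (3,966); a majority of 3966 is 1984, so 1,984 needed; 1,987 in favor. Satisfied.

Invalid — quorum requirement not satisfied.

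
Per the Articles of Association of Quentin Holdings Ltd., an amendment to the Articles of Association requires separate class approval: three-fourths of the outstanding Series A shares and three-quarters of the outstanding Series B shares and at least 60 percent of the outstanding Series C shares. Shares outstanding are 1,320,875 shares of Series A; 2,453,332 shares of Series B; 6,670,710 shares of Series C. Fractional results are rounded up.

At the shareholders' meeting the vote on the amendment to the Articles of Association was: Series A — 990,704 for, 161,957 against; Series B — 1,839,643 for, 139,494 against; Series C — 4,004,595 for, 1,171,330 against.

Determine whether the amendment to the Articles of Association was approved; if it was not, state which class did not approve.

Series A: 3/4 of 1320875 = 990656.25, rounded up to 990657; 990,657 required, 990,704 in favor — approved.
Series B: 3/4 of 2453332 = 1839999; 1,839,999 required, 1,839,643 in favor — not approved.
Series C: 3/5 of 6670710 = 4002426; 4,002,426 required, 4,004,595 in favor — approved.

Not approved — the Series B shares did not give the required vote.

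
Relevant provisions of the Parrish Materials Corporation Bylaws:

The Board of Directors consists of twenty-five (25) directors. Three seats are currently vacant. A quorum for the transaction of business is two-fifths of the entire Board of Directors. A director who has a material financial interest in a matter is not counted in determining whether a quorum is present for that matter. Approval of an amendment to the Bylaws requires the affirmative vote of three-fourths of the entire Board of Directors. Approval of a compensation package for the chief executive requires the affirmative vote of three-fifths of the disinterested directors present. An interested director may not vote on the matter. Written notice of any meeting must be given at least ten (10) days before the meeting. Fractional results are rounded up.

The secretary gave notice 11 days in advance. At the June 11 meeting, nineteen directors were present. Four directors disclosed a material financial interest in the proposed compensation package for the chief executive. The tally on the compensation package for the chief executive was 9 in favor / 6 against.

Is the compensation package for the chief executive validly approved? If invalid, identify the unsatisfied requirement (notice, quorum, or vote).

Notice: 11 days given; 10 required (11 ≥ 10). Satisfied.
Quorum: 19 present, but the 4 interested directors do not count, leaving 15. Quorum is 10. Satisfied.
Vote: the compensation package for the chief executive requires three-fifths of the disinterested directors present (19 − 4 = 15). 3/5 of 15 = 9, so 9 affirmative votes are needed; 9 voted in favor. Satisfied.

Valid — all requirements satisfied.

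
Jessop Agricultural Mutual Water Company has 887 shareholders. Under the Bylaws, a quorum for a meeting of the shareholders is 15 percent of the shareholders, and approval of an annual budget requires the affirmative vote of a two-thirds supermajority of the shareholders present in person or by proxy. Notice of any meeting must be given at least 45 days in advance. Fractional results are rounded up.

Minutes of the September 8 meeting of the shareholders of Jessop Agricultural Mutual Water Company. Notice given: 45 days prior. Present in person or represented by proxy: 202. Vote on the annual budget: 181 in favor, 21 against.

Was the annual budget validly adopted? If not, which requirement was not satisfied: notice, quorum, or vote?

Valid — all requirements satisfied.

Notice: 45 days given; 45 required. Satisfied.
Quorum: 15% of 887 = 133.05, rounded up to 134; 202 present. Satisfied.
Vote: requires two-thirds of those present (202); 2/3 of 202 = 134.67, rounded up to 135, so 135 needed; 181 in favor. Satisfied.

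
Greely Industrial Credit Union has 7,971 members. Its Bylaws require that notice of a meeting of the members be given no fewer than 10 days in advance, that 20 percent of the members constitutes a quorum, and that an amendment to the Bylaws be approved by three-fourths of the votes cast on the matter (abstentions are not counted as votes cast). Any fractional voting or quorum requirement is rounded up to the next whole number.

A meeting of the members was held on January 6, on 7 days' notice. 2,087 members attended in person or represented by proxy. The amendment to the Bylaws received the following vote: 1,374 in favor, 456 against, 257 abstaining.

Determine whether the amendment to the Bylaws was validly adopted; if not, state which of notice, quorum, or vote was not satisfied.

Invalid — notice requirement not satisfied.

Notice: 7 days given; 10 required. Not satisfied.
Quorum: 20% of 7,971 = 1,594.20, rounded up to 1,595; 2,087 present. Satisfied.
Vote: requires three-fourths of the votes cast (2,087 − 257 abstaining = 1,830); 3/4 of 1830 = 1372.50, rounded up to 1373, so 1,373 needed; 1,374 in favor. Satisfied.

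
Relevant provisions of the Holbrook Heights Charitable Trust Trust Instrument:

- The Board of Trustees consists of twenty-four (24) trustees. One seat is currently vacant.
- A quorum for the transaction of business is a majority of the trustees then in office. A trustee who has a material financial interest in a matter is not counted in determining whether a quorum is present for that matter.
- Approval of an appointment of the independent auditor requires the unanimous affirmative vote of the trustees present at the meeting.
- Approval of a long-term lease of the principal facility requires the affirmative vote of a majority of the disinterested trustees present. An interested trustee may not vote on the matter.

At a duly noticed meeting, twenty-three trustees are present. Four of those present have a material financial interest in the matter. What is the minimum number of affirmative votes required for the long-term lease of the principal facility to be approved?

The long-term lease of the principal facility requires a majority of the disinterested trustees present (23 − 4 = 19).
A majority of 19 is 10.

10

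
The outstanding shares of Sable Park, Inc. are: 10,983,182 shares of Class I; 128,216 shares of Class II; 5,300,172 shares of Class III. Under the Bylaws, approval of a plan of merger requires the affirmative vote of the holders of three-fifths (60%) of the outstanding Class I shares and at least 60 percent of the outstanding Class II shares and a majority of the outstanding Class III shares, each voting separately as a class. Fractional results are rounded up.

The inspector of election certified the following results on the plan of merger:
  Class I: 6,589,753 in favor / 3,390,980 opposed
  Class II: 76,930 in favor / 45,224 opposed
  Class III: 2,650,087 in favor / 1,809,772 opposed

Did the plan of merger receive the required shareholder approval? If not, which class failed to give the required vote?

Not approved — the Class I shares did not give the required vote.

Class I: 3/5 of 10983182 = 6589909.20, rounded up to 6589910; 6,589,910 required, 6,589,753 in favor — not approved.
Class II: 3/5 of 128216 = 76929.60, rounded up to 76930; 76,930 required, 76,930 in favor — approved.
Class III: a majority of 5300172 is 2650087; 2,650,087 required, 2,650,087 in favor — approved.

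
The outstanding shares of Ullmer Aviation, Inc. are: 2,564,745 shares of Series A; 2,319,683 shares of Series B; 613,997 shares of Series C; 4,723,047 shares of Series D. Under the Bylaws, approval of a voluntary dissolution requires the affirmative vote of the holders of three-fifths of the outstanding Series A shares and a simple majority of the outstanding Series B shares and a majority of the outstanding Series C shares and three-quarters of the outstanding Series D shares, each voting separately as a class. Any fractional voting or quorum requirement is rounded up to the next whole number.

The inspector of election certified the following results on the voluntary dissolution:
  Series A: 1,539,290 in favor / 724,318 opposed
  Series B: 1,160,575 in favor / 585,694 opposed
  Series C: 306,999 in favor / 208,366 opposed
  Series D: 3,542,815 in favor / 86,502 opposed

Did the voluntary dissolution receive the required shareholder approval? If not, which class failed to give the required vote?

Approved — every class gave the required vote.

Series A: 3/5 of 2564745 = 1538847; 1,538,847 required, 1,539,290 in favor — approved.
Series B: a majority of 2319683 is 1159842; 1,159,842 required, 1,160,575 in favor — approved.
Series C: a majority of 613997 is 306999; 306,999 required, 306,999 in favor — approved.
Series D: 3/4 of 4723047 = 3542285.25, rounded up to 3542286; 3,542,286 required, 3,542,815 in favor — approved.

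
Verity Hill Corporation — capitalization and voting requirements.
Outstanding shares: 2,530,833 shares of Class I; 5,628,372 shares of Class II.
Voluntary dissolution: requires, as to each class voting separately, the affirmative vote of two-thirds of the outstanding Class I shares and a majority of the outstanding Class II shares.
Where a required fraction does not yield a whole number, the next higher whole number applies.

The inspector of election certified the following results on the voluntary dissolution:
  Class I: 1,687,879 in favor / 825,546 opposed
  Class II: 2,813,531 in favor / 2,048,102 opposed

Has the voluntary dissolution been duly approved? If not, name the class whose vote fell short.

Not approved — the Class II shares did not give the required vote.

Class I: 2/3 of 2530833 = 1687222; 1,687,222 required, 1,687,879 in favor — approved.
Class II: a majority of 5628372 is 2814187; 2,814,187 required, 2,813,531 in favor — not approved.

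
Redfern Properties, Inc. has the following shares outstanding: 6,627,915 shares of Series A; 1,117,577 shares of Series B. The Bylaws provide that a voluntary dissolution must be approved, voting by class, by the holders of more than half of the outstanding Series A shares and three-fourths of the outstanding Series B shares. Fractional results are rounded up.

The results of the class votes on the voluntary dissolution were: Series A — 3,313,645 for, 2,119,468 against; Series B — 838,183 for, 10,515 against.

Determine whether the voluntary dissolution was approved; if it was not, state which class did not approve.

Series A: a majority of 6627915 is 3313958; 3,313,958 required, 3,313,645 in favor — not approved.
Series B: 3/4 of 1117577 = 838182.75, rounded up to 838183; 838,183 required, 838,183 in favor — approved.

Not approved — the Series A shares did not give the required vote.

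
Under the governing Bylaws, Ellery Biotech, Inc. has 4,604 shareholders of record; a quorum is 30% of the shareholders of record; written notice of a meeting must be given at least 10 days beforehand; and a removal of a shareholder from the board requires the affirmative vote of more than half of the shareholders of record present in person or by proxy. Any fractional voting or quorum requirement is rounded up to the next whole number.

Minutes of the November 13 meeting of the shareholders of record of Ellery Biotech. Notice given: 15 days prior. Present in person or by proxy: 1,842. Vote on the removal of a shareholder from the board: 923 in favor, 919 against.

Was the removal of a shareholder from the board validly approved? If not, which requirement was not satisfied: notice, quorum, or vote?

Valid — all requirements satisfied.

Notice: 15 days given; 10 required. Satisfied.
Quorum: 30% of 4,604 = 1,381.20, rounded up to 1,382; 1,842 present. Satisfied.
Vote: requires a majority of those present (1,842); a majority of 1842 is 922, so 922 needed; 923 in favor. Satisfied.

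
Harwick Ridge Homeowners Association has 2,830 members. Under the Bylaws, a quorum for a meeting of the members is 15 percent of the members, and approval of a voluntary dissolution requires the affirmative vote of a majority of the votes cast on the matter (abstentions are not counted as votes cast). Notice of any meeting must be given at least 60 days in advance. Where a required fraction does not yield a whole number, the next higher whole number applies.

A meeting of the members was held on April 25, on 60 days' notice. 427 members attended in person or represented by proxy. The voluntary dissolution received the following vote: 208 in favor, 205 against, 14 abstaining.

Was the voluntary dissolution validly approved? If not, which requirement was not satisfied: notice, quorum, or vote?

Valid — all requirements satisfied.

Notice: 60 days given; 60 required. Satisfied.
Quorum: 15% of 2,830 = 424.50, rounded up to 425; 427 present. Satisfied.
Vote: requires a majority of the votes cast (427 − 14 abstaining = 413); a majority of 413 is 207, so 207 needed; 208 in favor. Satisfied.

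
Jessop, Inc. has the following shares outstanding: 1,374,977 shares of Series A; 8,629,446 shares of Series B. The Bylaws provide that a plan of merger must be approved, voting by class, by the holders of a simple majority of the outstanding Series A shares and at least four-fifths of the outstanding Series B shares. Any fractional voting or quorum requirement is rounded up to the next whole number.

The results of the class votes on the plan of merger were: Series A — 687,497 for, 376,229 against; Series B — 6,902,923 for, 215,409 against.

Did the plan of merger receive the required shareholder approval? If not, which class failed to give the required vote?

Series A: a majority of 1374977 is 687489; 687,489 required, 687,497 in favor — approved.
Series B: 4/5 of 8629446 = 6903556.80, rounded up to 6903557; 6,903,557 required, 6,902,923 in favor — not approved.

Not approved — the Series B shares did not give the required vote.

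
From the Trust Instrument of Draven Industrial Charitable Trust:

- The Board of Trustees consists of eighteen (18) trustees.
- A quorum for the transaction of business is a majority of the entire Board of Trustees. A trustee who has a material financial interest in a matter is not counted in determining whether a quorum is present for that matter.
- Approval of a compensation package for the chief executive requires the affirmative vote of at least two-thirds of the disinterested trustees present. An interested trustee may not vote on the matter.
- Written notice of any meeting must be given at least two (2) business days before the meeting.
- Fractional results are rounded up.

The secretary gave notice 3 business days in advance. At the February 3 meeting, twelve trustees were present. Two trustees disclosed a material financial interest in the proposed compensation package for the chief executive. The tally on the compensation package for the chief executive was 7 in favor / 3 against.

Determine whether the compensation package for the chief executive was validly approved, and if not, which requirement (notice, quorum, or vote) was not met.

Valid — all requirements satisfied.

Notice: 3 business days given; 2 required (3 ≥ 2). Satisfied.
Quorum: 12 present, but the 2 interested trustees do not count, leaving 10. Quorum is 10. Satisfied.
Vote: the compensation package for the chief executive requires two-thirds of the disinterested trustees present (12 − 2 = 10). 2/3 of 10 = 6.67, rounded up to 7, so 7 affirmative votes are needed; 7 voted in favor. Satisfied.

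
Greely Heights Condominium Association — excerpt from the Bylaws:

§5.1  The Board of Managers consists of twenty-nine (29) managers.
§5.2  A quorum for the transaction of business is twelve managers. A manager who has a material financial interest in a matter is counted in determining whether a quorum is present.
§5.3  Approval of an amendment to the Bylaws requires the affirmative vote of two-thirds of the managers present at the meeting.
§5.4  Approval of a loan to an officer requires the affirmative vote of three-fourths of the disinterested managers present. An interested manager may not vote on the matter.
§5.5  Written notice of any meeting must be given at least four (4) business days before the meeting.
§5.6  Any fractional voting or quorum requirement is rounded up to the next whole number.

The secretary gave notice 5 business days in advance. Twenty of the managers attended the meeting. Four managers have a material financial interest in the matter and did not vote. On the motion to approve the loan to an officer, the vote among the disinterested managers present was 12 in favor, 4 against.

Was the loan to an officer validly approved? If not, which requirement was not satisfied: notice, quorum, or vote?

Notice: 5 business days given; 4 required (5 ≥ 4). Satisfied.
Quorum: 20 present (interested managers count toward quorum); quorum is 12. Satisfied.
Vote: the loan to an officer requires three-fourths of the disinterested managers present (20 − 4 = 16). 3/4 of 16 = 12, so 12 affirmative votes are needed; 12 voted in favor. Satisfied.

Valid — all requirements satisfied.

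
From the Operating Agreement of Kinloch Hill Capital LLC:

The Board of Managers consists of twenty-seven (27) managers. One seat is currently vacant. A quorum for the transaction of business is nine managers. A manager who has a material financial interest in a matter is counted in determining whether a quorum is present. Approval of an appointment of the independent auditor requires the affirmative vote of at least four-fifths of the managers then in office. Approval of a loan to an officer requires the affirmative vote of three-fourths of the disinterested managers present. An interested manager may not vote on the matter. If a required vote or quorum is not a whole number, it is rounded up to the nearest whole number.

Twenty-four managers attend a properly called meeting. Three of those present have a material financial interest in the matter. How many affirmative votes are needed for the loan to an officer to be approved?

The loan to an officer requires three-fourths of the disinterested managers present (24 − 3 = 21).
3/4 of 21 = 15.75, rounded up to 16.

16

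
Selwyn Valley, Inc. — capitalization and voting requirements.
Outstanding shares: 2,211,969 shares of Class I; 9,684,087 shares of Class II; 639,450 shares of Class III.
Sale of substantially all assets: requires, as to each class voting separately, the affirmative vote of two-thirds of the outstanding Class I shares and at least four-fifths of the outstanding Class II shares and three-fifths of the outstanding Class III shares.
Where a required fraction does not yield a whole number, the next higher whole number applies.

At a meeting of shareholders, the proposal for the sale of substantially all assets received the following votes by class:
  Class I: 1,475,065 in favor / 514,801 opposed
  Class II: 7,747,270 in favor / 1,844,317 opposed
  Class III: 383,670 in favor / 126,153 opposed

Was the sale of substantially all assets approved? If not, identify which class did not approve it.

Approved — every class gave the required vote.

Class I: 2/3 of 2211969 = 1474646; 1,474,646 required, 1,475,065 in favor — approved.
Class II: 4/5 of 9684087 = 7747269.60, rounded up to 7747270; 7,747,270 required, 7,747,270 in favor — approved.
Class III: 3/5 of 639450 = 383670; 383,670 required, 383,670 in favor — approved.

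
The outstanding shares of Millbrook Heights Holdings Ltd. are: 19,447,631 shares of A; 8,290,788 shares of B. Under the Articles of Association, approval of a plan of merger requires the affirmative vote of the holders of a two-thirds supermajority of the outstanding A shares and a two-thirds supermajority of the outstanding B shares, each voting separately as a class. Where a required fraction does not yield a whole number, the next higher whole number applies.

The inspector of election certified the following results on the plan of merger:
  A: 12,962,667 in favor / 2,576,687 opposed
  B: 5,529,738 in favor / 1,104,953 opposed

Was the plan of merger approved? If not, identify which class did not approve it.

A: 2/3 of 19447631 = 12965087.33, rounded up to 12965088; 12,965,088 required, 12,962,667 in favor — not approved.
B: 2/3 of 8290788 = 5527192; 5,527,192 required, 5,529,738 in favor — approved.

Not approved — the A shares did not give the required vote.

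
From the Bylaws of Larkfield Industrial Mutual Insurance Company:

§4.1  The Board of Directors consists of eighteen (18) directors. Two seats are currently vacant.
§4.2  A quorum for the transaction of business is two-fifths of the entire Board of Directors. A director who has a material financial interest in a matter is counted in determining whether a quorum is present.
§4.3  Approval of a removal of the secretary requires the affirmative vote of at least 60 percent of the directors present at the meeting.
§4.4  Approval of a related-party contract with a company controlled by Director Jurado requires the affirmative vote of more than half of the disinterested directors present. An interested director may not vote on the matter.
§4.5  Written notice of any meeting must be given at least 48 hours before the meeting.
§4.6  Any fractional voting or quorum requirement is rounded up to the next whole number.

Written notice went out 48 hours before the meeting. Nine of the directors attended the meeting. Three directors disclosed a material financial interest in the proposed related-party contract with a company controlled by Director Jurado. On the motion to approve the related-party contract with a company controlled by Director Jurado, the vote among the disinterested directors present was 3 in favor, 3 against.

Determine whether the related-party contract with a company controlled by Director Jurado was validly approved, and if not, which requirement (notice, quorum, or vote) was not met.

Notice: 48 hours given; 48 required (48 ≥ 48). Satisfied.
Quorum: 9 present (interested directors count toward quorum); quorum is 8. Satisfied.
Vote: the related-party contract with a company controlled by Director Jurado requires a majority of the disinterested directors present (9 − 3 = 6). A majority of 6 is 4, so 4 affirmative votes are needed; 3 voted in favor. Not satisfied.

Invalid — vote requirement not satisfied.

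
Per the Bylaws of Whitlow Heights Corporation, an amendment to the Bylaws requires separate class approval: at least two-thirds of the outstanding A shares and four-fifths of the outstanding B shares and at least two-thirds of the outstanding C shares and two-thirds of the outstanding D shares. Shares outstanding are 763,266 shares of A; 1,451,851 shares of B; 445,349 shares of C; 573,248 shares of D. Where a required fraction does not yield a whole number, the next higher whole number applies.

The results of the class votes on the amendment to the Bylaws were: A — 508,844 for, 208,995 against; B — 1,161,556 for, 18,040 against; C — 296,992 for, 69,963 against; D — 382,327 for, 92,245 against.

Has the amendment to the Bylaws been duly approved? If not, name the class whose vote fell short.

A: 2/3 of 763266 = 508844; 508,844 required, 508,844 in favor — approved.
B: 4/5 of 1451851 = 1161480.80, rounded up to 1161481; 1,161,481 required, 1,161,556 in favor — approved.
C: 2/3 of 445349 = 296899.33, rounded up to 296900; 296,900 required, 296,992 in favor — approved.
D: 2/3 of 573248 = 382165.33, rounded up to 382166; 382,166 required, 382,327 in favor — approved.

Approved — every class gave the required vote.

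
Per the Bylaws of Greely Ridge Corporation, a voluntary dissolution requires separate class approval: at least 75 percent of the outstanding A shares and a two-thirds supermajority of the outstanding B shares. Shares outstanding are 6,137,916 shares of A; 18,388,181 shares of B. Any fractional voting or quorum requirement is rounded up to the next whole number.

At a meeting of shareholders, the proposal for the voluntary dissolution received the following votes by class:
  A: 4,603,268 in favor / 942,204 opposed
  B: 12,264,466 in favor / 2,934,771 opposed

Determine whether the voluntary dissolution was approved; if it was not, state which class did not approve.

Not approved — the A shares did not give the required vote.

A: 3/4 of 6137916 = 4603437; 4,603,437 required, 4,603,268 in favor — not approved.
B: 2/3 of 18388181 = 12258787.33, rounded up to 12258788; 12,258,788 required, 12,264,466 in favor — approved.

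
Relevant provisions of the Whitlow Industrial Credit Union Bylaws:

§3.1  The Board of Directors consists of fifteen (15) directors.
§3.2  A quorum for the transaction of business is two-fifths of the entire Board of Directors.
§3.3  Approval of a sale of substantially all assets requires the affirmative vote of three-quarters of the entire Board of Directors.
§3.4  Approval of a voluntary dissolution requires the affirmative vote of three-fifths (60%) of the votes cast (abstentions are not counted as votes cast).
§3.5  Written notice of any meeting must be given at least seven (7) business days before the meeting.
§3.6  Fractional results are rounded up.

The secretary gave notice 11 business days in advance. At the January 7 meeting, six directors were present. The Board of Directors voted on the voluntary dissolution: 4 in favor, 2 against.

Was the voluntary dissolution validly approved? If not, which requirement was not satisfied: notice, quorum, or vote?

Notice: 11 business days given; 7 required (11 ≥ 7). Satisfied.
Quorum: 6 present; quorum is 6. Satisfied.
Vote: the voluntary dissolution requires three-fifths of the votes cast (6). 3/5 of 6 = 3.60, rounded up to 4, so 4 affirmative votes are needed; 4 voted in favor. Satisfied.

Valid — all requirements satisfied.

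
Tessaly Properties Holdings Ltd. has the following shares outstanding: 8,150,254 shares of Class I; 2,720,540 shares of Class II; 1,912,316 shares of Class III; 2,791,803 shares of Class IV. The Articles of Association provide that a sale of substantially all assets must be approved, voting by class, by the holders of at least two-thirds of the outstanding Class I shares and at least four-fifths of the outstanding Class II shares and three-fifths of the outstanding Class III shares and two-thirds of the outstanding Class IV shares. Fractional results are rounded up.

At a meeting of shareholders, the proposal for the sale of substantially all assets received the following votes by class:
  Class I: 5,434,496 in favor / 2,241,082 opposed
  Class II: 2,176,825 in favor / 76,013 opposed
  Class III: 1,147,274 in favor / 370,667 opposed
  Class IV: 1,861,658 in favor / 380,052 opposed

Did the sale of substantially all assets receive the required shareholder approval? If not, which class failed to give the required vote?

Class I: 2/3 of 8150254 = 5433502.67, rounded up to 5433503; 5,433,503 required, 5,434,496 in favor — approved.
Class II: 4/5 of 2720540 = 2176432; 2,176,432 required, 2,176,825 in favor — approved.
Class III: 3/5 of 1912316 = 1147389.60, rounded up to 1147390; 1,147,390 required, 1,147,274 in favor — not approved.
Class IV: 2/3 of 2791803 = 1861202; 1,861,202 required, 1,861,658 in favor — approved.

Not approved — the Class III shares did not give the required vote.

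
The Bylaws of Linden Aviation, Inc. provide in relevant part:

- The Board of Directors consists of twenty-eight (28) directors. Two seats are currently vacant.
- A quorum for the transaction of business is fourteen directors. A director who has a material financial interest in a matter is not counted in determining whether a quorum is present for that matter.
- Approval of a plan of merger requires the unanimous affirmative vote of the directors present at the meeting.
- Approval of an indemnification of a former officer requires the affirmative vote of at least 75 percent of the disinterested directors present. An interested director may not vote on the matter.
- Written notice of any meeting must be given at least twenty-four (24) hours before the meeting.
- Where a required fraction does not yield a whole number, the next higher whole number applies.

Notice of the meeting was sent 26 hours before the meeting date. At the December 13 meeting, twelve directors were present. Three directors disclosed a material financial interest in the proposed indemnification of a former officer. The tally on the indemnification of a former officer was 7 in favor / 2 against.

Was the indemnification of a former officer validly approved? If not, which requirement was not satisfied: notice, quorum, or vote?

Invalid — quorum requirement not satisfied.

Notice: 26 hours given; 24 required (26 ≥ 24). Satisfied.
Quorum: 12 present, but the 3 interested directors do not count, leaving 9. Quorum is 14. Not satisfied.
Vote: the indemnification of a former officer requires three-fourths of the disinterested directors present (12 − 3 = 9). 3/4 of 9 = 6.75, rounded up to 7, so 7 affirmative votes are needed; 7 voted in favor. Satisfied. (Moot — without a quorum no business can be validly transacted.)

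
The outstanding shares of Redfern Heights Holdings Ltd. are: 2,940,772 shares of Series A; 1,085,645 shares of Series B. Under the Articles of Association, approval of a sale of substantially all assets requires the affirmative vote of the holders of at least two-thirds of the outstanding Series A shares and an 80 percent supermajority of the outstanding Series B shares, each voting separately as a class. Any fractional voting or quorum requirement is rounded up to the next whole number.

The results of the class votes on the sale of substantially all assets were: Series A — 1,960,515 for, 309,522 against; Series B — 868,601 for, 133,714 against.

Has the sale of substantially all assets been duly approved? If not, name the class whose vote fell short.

Approved — every class gave the required vote.

Series A: 2/3 of 2940772 = 1960514.67, rounded up to 1960515; 1,960,515 required, 1,960,515 in favor — approved.
Series B: 4/5 of 1085645 = 868516; 868,516 required, 868,601 in favor — approved.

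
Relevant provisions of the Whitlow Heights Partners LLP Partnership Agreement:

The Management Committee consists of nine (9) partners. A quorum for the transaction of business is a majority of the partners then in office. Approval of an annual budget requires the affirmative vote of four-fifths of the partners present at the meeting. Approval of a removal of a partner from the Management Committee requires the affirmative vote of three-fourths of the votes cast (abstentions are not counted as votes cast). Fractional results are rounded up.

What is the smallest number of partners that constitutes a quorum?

A majority of 9 is 5.

5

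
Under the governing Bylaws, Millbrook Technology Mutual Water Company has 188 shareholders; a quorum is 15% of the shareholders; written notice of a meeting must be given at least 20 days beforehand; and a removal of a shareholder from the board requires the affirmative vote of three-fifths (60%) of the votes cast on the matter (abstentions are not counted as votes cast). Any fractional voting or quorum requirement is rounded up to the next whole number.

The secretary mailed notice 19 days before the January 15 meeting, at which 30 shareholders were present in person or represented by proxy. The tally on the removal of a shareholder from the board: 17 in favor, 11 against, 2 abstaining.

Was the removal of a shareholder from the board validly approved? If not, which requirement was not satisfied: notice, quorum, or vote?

Notice: 19 days given; 20 required. Not satisfied.
Quorum: 15% of 188 = 28.20, rounded up to 29; 30 present. Satisfied.
Vote: requires three-fifths of the votes cast (30 − 2 abstaining = 28); 3/5 of 28 = 16.80, rounded up to 17, so 17 needed; 17 in favor. Satisfied.

Invalid — notice requirement not satisfied.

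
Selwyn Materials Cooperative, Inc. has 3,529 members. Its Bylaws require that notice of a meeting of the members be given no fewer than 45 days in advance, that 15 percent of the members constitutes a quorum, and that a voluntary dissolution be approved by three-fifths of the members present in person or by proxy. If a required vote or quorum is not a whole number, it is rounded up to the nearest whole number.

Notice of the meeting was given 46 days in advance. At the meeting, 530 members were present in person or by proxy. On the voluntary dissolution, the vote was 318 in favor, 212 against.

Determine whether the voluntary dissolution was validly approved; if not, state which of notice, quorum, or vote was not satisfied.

Valid — all requirements satisfied.

Notice: 46 days given; 45 required. Satisfied.
Quorum: 15% of 3,529 = 529.35, rounded up to 530; 530 present. Satisfied.
Vote: requires three-fifths of those present (530); 3/5 of 530 = 318, so 318 needed; 318 in favor. Satisfied.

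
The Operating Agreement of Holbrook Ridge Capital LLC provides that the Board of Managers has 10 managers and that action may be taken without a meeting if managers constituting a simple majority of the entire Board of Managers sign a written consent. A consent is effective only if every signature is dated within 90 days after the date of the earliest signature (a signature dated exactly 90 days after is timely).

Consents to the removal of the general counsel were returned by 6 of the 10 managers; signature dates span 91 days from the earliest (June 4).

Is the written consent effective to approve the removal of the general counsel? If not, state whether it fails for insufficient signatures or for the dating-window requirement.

Signatures required: a simple majority of 10 — a majority of 10 is 6, so 6 needed; 6 signed. Sufficient.
Dating window: the latest signature is 91 days after the earliest; the limit is 90 days. Outside the window.

Not effective — dating-window requirement not satisfied.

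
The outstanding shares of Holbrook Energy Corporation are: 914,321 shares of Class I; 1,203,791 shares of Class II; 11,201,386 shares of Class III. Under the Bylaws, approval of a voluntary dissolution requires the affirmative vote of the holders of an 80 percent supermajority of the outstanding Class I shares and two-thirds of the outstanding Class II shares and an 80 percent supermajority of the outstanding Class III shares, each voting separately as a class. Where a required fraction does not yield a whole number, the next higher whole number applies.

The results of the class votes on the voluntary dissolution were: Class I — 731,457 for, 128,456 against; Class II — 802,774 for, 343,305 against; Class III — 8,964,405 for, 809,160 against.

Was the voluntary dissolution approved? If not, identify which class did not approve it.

Approved — every class gave the required vote.

Class I: 4/5 of 914321 = 731456.80, rounded up to 731457; 731,457 required, 731,457 in favor — approved.
Class II: 2/3 of 1203791 = 802527.33, rounded up to 802528; 802,528 required, 802,774 in favor — approved.
Class III: 4/5 of 11201386 = 8961108.80, rounded up to 8961109; 8,961,109 required, 8,964,405 in favor — approved.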